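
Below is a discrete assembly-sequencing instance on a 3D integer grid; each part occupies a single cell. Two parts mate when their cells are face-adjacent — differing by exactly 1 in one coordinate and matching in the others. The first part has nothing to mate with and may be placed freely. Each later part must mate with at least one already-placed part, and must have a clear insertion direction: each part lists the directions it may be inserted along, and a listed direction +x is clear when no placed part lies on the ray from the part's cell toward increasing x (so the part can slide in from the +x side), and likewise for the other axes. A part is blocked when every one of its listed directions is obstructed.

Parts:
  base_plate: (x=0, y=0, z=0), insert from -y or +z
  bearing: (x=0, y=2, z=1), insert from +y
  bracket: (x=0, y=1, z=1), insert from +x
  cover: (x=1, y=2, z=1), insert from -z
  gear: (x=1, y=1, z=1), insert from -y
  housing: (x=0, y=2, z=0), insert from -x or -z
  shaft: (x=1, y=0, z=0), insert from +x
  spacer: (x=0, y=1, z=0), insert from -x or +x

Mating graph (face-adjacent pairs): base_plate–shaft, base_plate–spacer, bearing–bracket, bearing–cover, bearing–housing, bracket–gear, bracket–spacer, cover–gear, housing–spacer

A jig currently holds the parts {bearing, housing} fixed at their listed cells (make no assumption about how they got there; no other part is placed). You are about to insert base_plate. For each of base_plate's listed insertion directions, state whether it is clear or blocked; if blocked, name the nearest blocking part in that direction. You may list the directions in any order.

-y: ray from base_plate(0, 0, 0) has no placed part ⇒ clear
+z: ray from base_plate(0, 0, 0) has no placed part ⇒ clear

+z: clear; -y: clear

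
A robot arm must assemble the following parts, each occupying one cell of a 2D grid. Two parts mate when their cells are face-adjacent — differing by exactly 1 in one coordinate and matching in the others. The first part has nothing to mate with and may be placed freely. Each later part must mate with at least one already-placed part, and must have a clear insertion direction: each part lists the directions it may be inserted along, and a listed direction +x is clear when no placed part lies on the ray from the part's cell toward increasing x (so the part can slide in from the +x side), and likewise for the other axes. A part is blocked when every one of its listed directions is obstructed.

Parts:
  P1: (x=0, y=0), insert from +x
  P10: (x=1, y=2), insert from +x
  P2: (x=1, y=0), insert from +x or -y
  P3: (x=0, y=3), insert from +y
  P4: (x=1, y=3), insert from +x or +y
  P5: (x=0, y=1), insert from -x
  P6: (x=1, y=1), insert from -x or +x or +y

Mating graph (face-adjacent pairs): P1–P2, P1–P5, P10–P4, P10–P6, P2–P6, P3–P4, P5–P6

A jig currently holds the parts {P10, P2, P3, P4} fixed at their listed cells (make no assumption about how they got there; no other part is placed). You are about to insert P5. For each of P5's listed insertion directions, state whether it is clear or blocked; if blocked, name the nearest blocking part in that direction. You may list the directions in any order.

-x: clear

-x: ray from P5(0, 1) has no placed part ⇒ clear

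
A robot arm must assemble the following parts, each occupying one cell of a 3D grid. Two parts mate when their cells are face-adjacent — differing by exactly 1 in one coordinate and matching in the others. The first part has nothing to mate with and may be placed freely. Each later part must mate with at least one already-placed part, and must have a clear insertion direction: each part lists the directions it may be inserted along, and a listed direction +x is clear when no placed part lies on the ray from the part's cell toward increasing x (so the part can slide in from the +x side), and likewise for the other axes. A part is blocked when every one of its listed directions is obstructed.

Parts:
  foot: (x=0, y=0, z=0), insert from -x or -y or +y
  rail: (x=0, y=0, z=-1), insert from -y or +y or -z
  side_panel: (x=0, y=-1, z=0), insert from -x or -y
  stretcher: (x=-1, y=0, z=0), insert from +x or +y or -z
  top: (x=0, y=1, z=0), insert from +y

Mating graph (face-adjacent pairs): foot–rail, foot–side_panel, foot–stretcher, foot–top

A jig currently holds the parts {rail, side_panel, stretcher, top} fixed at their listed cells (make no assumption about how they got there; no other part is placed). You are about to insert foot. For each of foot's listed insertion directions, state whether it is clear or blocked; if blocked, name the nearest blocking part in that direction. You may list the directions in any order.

+y: blocked by top; -x: blocked by stretcher; -y: blocked by side_panel

-x: nearest on ray is stretcher@(-1, 0, 0) ⇒ blocked
-y: nearest on ray is side_panel@(0, -1, 0) ⇒ blocked
+y: nearest on ray is top@(0, 1, 0) ⇒ blocked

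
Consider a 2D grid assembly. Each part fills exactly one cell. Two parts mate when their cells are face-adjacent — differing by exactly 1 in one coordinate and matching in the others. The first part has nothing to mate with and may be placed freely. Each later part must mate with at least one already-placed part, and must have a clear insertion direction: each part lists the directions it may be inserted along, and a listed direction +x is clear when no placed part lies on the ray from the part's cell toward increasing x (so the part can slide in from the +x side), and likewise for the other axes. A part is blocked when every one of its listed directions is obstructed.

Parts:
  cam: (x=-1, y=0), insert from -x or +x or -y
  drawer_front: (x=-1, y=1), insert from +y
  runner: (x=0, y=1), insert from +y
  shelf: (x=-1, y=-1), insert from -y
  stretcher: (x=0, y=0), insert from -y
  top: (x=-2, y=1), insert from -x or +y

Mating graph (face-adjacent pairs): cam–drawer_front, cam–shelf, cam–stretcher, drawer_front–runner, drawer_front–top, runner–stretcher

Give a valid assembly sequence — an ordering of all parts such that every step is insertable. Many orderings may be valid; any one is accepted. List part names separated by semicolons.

1. runner@(0, 1) [+y clear] — {runner}
2. stretcher@(0, 0) [-y clear] — {runner, stretcher}
3. cam@(-1, 0) [-x clear] — {cam, runner, stretcher}
4. shelf@(-1, -1) [-y clear] — {cam, runner, shelf, stretcher}
5. drawer_front@(-1, 1) [+y clear] — {cam, drawer_front, runner, shelf, stretcher}
6. top@(-2, 1) [-x clear] — {cam, drawer_front, runner, shelf, stretcher, top}

runner; stretcher; cam; shelf; drawer_front; top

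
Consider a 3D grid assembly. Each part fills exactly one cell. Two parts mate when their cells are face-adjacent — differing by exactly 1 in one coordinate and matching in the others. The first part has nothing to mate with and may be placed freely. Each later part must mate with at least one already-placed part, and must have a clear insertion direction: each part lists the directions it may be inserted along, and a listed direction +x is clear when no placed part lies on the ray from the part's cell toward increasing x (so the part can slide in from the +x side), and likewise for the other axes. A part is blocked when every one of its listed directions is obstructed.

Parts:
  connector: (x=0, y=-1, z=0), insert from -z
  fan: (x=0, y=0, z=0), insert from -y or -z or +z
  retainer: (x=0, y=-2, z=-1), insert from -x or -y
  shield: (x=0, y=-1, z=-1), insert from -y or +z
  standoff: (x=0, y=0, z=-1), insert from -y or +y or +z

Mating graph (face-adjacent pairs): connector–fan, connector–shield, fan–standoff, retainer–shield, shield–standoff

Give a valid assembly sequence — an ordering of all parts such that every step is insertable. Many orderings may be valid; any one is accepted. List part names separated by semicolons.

fan; standoff; connector; shield; retainer

1. fan@(0, 0, 0) [-y clear] — {fan}
2. standoff@(0, 0, -1) [-y clear] — {fan, standoff}
3. connector@(0, -1, 0) [-z clear] — {connector, fan, standoff}
4. shield@(0, -1, -1) [-y clear] — {connector, fan, shield, standoff}
5. retainer@(0, -2, -1) [-x clear] — {connector, fan, retainer, shield, standoff}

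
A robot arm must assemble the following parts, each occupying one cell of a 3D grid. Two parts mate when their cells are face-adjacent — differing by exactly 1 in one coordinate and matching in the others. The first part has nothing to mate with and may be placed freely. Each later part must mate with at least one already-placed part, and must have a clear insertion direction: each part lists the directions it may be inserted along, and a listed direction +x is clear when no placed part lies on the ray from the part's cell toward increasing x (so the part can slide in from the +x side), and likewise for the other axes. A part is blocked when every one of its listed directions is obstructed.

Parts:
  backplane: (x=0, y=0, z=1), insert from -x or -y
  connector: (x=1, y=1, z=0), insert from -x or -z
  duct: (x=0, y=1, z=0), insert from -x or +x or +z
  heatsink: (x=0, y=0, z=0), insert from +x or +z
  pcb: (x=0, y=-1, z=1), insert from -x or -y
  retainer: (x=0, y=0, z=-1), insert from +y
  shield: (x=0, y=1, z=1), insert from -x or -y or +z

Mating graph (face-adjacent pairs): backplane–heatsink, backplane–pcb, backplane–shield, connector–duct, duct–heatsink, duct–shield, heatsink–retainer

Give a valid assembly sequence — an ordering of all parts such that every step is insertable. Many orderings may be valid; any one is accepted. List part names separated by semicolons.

1. backplane@(0, 0, 1) [-x clear] — {backplane}
2. shield@(0, 1, 1) [-x clear] — {backplane, shield}
3. duct@(0, 1, 0) [-x clear] — {backplane, duct, shield}
4. pcb@(0, -1, 1) [-x clear] — {backplane, duct, pcb, shield}
5. connector@(1, 1, 0) [-z clear] — {backplane, connector, duct, pcb, shield}
6. heatsink@(0, 0, 0) [+x clear] — {backplane, connector, duct, heatsink, pcb, shield}
7. retainer@(0, 0, -1) [+y clear] — {backplane, connector, duct, heatsink, pcb, retainer, shield}

backplane; shield; duct; pcb; connector; heatsink; retainer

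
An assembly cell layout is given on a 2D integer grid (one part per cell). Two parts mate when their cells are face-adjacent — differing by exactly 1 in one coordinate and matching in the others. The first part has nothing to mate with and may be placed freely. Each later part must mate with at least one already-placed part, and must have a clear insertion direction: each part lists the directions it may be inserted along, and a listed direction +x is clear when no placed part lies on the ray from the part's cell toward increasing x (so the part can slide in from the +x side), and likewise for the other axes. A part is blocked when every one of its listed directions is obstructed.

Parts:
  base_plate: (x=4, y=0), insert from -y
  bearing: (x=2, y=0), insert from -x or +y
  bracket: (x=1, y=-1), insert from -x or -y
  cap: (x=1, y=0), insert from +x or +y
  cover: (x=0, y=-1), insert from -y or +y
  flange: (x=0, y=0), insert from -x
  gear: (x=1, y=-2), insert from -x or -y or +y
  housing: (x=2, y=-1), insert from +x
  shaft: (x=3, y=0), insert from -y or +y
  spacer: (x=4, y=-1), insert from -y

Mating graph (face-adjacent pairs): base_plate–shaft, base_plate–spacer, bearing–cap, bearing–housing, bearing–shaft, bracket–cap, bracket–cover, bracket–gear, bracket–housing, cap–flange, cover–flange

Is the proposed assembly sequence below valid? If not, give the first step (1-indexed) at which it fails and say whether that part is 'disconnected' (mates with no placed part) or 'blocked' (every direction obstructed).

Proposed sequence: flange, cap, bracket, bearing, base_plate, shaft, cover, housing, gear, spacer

1. flange@(0, 0) [-x clear] — {flange}
2. cap@(1, 0) [+x clear] — {cap, flange}
3. bracket@(1, -1) [-x clear] — {bracket, cap, flange}
4. bearing@(2, 0) [+y clear] — {bearing, bracket, cap, flange}
5. base_plate@(4, 0) — no placed neighbour ⇒ disconnected

Invalid at step 5 (disconnected)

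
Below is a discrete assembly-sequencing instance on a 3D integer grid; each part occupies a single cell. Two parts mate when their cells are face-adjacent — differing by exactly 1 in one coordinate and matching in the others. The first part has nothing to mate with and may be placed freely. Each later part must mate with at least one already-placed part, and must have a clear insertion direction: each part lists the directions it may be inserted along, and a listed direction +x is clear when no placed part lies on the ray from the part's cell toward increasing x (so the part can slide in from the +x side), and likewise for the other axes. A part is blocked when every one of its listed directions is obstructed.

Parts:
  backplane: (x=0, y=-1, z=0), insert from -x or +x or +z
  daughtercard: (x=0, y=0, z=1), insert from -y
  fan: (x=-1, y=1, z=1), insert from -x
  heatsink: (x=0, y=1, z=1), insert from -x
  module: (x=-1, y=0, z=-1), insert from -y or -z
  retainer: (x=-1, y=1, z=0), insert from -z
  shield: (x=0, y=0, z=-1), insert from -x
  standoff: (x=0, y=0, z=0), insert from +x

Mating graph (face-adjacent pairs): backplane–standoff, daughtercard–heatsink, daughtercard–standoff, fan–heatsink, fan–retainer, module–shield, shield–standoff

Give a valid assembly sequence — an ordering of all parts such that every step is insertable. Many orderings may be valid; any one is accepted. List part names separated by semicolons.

1. shield@(0, 0, -1) [-x clear] — {shield}
2. module@(-1, 0, -1) [-y clear] — {module, shield}
3. standoff@(0, 0, 0) [+x clear] — {module, shield, standoff}
4. daughtercard@(0, 0, 1) [-y clear] — {daughtercard, module, shield, standoff}
5. heatsink@(0, 1, 1) [-x clear] — {daughtercard, heatsink, module, shield, standoff}
6. fan@(-1, 1, 1) [-x clear] — {daughtercard, fan, heatsink, module, shield, standoff}
7. backplane@(0, -1, 0) [-x clear] — {backplane, daughtercard, fan, heatsink, module, shield, standoff}
8. retainer@(-1, 1, 0) [-z clear] — {backplane, daughtercard, fan, heatsink, module, retainer, shield, standoff}

shield; module; standoff; daughtercard; heatsink; fan; backplane; retainer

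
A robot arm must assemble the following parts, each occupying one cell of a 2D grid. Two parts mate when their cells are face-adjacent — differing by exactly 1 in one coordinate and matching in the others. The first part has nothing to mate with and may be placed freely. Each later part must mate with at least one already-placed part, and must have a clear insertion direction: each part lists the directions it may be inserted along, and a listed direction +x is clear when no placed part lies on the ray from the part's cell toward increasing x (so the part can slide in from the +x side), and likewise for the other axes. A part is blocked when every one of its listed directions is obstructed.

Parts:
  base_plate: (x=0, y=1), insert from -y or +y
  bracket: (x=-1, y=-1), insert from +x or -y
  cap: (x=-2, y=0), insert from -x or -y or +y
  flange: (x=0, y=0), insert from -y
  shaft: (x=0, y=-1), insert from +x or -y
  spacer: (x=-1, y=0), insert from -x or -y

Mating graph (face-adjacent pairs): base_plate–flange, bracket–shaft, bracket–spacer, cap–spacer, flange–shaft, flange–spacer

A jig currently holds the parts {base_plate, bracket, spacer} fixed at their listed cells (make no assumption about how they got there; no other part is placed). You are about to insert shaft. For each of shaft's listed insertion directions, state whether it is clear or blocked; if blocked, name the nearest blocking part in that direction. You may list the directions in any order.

+x: clear; -y: clear

+x: ray from shaft(0, -1) has no placed part ⇒ clear
-y: ray from shaft(0, -1) has no placed part ⇒ clear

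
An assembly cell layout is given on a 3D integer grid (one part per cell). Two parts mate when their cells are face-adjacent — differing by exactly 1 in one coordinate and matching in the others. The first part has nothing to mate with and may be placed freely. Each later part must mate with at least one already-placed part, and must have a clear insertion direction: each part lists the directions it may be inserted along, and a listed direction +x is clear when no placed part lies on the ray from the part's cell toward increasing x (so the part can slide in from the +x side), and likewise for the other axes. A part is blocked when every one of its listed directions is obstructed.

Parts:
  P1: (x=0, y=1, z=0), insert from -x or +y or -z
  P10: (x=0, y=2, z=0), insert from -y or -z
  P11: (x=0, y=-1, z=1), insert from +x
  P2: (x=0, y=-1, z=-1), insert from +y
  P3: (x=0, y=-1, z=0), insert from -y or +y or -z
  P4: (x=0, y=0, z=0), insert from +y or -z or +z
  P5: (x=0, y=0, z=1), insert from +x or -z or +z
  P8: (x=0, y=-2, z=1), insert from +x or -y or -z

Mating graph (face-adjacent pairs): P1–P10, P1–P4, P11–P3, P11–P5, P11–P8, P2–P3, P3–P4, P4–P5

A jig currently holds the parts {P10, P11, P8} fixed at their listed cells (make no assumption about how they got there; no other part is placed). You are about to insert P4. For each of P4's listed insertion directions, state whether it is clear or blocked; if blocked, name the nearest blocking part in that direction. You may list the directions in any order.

+y: blocked by P10; +z: clear; -z: clear

+y: nearest on ray is P10@(0, 2, 0) ⇒ blocked
-z: ray from P4(0, 0, 0) has no placed part ⇒ clear
+z: ray from P4(0, 0, 0) has no placed part ⇒ clear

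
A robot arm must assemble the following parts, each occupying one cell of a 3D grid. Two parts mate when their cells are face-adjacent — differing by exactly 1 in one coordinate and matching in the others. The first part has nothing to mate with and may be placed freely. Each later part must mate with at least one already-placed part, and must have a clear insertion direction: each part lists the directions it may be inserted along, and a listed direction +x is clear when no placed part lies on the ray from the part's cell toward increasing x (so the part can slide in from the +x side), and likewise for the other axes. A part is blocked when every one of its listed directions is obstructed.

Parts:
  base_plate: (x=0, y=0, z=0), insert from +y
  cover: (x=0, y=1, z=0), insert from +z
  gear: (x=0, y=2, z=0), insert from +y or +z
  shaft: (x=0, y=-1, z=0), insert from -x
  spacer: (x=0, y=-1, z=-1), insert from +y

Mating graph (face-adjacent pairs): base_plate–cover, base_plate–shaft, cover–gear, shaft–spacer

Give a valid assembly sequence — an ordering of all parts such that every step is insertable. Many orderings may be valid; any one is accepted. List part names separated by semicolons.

1. shaft@(0, -1, 0) [-x clear] — {shaft}
2. spacer@(0, -1, -1) [+y clear] — {shaft, spacer}
3. base_plate@(0, 0, 0) [+y clear] — {base_plate, shaft, spacer}
4. cover@(0, 1, 0) [+z clear] — {base_plate, cover, shaft, spacer}
5. gear@(0, 2, 0) [+y clear] — {base_plate, cover, gear, shaft, spacer}

shaft; spacer; base_plate; cover; gear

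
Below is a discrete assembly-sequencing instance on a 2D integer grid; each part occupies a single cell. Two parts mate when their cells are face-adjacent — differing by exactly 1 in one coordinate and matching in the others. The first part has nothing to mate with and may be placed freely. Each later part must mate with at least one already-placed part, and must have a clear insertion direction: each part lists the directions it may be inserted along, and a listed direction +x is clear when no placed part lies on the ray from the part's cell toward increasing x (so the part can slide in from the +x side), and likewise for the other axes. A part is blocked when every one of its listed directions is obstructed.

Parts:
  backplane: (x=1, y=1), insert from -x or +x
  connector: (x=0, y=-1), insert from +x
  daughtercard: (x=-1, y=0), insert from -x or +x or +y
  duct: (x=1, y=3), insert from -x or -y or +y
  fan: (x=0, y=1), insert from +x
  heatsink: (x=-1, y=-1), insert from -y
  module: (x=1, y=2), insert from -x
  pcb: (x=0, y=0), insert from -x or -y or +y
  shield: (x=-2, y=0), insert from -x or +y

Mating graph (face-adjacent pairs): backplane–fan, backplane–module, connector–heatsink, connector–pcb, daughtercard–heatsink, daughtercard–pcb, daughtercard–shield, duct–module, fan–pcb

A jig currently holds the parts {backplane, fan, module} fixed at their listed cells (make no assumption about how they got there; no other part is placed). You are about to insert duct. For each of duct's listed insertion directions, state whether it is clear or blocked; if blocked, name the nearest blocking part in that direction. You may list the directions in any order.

+y: clear; -x: clear; -y: blocked by module

-x: ray from duct(1, 3) has no placed part ⇒ clear
-y: nearest on ray is module@(1, 2) ⇒ blocked
+y: ray from duct(1, 3) has no placed part ⇒ clear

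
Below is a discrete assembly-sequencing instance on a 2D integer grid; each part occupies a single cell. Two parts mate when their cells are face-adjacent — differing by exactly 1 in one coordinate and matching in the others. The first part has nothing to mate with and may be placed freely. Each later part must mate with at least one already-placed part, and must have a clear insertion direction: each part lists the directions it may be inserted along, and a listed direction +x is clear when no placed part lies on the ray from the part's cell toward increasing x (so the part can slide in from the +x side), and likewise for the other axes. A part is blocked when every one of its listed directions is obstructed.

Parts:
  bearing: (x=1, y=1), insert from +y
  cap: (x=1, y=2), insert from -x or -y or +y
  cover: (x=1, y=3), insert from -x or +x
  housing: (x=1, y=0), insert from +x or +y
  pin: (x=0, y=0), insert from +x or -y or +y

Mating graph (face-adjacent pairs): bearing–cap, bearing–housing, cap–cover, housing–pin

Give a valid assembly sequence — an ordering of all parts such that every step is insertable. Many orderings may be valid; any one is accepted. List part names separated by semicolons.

pin; housing; bearing; cap; cover

1. pin@(0, 0) [+x clear] — {pin}
2. housing@(1, 0) [+x clear] — {housing, pin}
3. bearing@(1, 1) [+y clear] — {bearing, housing, pin}
4. cap@(1, 2) [-x clear] — {bearing, cap, housing, pin}
5. cover@(1, 3) [-x clear] — {bearing, cap, cover, housing, pin}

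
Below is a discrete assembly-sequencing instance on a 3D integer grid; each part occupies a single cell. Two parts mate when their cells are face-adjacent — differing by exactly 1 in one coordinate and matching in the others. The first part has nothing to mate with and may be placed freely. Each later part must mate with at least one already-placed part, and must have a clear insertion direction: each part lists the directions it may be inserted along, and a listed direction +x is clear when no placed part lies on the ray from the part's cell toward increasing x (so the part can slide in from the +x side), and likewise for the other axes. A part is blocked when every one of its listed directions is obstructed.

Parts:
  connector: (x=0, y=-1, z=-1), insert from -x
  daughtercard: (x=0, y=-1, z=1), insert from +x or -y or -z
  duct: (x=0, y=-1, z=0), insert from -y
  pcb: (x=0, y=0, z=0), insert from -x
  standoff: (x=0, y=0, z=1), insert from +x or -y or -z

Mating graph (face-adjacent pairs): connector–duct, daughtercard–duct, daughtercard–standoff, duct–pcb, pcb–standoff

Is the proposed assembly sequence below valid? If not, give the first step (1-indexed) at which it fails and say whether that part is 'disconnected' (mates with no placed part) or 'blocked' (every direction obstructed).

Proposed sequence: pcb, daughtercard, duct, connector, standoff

Invalid at step 2 (disconnected)

1. pcb@(0, 0, 0) [-x clear] — {pcb}
2. daughtercard@(0, -1, 1) — no placed neighbour ⇒ disconnected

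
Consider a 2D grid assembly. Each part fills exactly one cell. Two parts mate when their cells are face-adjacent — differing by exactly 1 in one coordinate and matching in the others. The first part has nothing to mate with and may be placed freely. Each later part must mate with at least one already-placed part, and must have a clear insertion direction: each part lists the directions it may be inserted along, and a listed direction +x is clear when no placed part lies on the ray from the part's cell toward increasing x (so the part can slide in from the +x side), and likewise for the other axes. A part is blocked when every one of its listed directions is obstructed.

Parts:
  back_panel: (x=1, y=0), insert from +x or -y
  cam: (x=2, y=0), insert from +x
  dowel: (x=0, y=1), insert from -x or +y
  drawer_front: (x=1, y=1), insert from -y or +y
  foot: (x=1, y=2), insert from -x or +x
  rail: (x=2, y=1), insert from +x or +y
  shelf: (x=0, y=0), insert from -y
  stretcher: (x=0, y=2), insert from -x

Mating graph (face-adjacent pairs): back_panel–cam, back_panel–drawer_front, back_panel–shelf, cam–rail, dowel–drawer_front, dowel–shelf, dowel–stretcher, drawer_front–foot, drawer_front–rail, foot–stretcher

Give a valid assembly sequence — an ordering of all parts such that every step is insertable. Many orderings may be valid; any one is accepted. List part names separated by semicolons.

1. rail@(2, 1) [+x clear] — {rail}
2. drawer_front@(1, 1) [-y clear] — {drawer_front, rail}
3. back_panel@(1, 0) [+x clear] — {back_panel, drawer_front, rail}
4. shelf@(0, 0) [-y clear] — {back_panel, drawer_front, rail, shelf}
5. foot@(1, 2) [-x clear] — {back_panel, drawer_front, foot, rail, shelf}
6. stretcher@(0, 2) [-x clear] — {back_panel, drawer_front, foot, rail, shelf, stretcher}
7. cam@(2, 0) [+x clear] — {back_panel, cam, drawer_front, foot, rail, shelf, stretcher}
8. dowel@(0, 1) [-x clear] — {back_panel, cam, dowel, drawer_front, foot, rail, shelf, stretcher}

rail; drawer_front; back_panel; shelf; foot; stretcher; cam; dowel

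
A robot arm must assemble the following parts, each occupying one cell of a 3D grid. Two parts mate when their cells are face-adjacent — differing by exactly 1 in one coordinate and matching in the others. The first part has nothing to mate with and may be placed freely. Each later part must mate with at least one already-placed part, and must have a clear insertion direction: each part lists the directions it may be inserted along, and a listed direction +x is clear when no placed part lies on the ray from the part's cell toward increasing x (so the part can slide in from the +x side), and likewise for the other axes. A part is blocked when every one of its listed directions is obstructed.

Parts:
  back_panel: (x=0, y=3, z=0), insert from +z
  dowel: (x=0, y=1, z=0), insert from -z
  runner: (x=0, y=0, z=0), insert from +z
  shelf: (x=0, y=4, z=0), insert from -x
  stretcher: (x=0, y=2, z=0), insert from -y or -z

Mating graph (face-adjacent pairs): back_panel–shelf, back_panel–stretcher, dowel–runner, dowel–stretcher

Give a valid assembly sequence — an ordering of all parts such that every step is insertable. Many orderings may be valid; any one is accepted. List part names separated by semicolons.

1. back_panel@(0, 3, 0) [+z clear] — {back_panel}
2. shelf@(0, 4, 0) [-x clear] — {back_panel, shelf}
3. stretcher@(0, 2, 0) [-y clear] — {back_panel, shelf, stretcher}
4. dowel@(0, 1, 0) [-z clear] — {back_panel, dowel, shelf, stretcher}
5. runner@(0, 0, 0) [+z clear] — {back_panel, dowel, runner, shelf, stretcher}

back_panel; shelf; stretcher; dowel; runner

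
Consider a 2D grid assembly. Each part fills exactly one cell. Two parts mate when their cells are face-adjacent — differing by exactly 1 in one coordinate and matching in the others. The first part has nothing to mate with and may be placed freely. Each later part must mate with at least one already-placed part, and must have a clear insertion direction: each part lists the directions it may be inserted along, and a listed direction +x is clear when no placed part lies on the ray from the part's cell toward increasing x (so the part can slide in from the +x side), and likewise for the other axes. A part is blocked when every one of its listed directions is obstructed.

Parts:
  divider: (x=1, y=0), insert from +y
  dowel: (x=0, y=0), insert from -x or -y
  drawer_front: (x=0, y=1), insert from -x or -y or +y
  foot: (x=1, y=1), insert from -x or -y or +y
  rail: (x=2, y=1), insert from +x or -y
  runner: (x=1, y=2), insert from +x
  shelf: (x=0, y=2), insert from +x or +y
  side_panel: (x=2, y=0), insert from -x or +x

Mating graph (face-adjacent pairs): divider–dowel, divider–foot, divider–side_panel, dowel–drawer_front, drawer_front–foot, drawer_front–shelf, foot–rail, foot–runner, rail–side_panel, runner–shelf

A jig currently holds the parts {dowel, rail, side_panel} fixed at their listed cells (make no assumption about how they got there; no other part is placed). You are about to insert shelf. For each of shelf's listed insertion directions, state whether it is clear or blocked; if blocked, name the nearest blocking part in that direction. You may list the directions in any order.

+x: ray from shelf(0, 2) has no placed part ⇒ clear
+y: ray from shelf(0, 2) has no placed part ⇒ clear

+x: clear; +y: clear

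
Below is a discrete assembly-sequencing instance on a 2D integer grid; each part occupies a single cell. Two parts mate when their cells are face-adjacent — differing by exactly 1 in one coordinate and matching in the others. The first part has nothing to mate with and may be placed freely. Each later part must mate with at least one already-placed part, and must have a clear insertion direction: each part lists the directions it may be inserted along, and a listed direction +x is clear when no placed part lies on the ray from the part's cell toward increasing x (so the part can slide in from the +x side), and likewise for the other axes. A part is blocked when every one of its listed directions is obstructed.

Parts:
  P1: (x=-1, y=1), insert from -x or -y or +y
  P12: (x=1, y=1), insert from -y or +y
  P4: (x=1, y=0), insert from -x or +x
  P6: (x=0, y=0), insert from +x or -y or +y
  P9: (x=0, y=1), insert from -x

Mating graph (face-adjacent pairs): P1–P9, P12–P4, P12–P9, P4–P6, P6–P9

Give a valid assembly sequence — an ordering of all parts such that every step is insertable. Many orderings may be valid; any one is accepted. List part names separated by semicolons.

1. P9@(0, 1) [-x clear] — {P9}
2. P1@(-1, 1) [-x clear] — {P1, P9}
3. P12@(1, 1) [-y clear] — {P1, P12, P9}
4. P4@(1, 0) [-x clear] — {P1, P12, P4, P9}
5. P6@(0, 0) [-y clear] — {P1, P12, P4, P6, P9}

P9; P1; P12; P4; P6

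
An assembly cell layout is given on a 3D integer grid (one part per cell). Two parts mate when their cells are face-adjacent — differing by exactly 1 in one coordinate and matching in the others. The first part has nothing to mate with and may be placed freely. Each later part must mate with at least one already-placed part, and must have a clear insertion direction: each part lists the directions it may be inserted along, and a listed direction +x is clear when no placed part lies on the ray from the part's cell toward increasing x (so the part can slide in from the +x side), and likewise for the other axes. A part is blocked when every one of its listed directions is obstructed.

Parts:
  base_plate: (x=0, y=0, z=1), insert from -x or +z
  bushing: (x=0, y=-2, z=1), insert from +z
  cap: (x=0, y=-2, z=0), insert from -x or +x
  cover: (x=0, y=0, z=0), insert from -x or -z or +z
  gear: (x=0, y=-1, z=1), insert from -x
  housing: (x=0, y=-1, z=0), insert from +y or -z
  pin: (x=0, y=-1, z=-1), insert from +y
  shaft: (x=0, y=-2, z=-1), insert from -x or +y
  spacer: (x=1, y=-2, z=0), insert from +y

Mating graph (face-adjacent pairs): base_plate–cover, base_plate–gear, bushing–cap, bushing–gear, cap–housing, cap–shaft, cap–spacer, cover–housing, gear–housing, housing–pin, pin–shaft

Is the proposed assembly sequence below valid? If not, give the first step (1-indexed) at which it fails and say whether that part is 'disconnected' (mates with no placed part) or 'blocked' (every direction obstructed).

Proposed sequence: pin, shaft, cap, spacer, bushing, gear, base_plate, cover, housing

1. pin@(0, -1, -1) [+y clear] — {pin}
2. shaft@(0, -2, -1) [-x clear] — {pin, shaft}
3. cap@(0, -2, 0) [-x clear] — {cap, pin, shaft}
4. spacer@(1, -2, 0) [+y clear] — {cap, pin, shaft, spacer}
5. bushing@(0, -2, 1) [+z clear] — {bushing, cap, pin, shaft, spacer}
6. gear@(0, -1, 1) [-x clear] — {bushing, cap, gear, pin, shaft, spacer}
7. base_plate@(0, 0, 1) [-x clear] — {base_plate, bushing, cap, gear, pin, shaft, spacer}
8. cover@(0, 0, 0) [-x clear] — {base_plate, bushing, cap, cover, gear, pin, shaft, spacer}
9. housing@(0, -1, 0) — +y/-z all obstructed ⇒ blocked

Invalid at step 9 (blocked)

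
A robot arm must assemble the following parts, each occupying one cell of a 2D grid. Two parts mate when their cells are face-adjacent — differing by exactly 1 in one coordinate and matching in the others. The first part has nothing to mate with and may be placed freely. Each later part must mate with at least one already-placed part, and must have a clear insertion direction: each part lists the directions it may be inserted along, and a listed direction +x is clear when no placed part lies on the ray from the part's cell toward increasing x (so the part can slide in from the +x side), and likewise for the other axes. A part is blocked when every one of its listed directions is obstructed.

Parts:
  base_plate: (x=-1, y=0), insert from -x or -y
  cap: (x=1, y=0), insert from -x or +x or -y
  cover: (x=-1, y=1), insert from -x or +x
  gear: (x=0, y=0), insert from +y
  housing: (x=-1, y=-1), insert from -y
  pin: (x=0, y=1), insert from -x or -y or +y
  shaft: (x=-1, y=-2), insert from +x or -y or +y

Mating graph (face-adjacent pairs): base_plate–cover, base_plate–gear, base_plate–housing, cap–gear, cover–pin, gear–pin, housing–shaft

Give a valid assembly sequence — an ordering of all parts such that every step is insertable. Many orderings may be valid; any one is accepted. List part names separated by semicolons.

cover; base_plate; gear; pin; cap; housing; shaft

1. cover@(-1, 1) [-x clear] — {cover}
2. base_plate@(-1, 0) [-x clear] — {base_plate, cover}
3. gear@(0, 0) [+y clear] — {base_plate, cover, gear}
4. pin@(0, 1) [+y clear] — {base_plate, cover, gear, pin}
5. cap@(1, 0) [+x clear] — {base_plate, cap, cover, gear, pin}
6. housing@(-1, -1) [-y clear] — {base_plate, cap, cover, gear, housing, pin}
7. shaft@(-1, -2) [+x clear] — {base_plate, cap, cover, gear, housing, pin, shaft}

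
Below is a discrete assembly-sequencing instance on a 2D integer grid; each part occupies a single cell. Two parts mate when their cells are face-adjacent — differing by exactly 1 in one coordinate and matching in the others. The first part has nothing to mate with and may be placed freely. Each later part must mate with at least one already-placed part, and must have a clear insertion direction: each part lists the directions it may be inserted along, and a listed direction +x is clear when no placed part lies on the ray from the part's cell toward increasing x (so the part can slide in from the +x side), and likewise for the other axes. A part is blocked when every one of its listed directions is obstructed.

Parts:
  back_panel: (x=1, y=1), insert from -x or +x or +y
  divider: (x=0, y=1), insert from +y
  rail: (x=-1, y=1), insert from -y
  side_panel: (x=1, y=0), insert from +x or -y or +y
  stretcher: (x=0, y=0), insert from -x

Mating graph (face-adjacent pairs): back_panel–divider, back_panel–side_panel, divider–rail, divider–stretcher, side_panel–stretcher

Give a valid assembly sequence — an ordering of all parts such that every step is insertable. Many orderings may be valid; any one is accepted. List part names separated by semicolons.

1. stretcher@(0, 0) [-x clear] — {stretcher}
2. divider@(0, 1) [+y clear] — {divider, stretcher}
3. rail@(-1, 1) [-y clear] — {divider, rail, stretcher}
4. back_panel@(1, 1) [+x clear] — {back_panel, divider, rail, stretcher}
5. side_panel@(1, 0) [+x clear] — {back_panel, divider, rail, side_panel, stretcher}

stretcher; divider; rail; back_panel; side_panel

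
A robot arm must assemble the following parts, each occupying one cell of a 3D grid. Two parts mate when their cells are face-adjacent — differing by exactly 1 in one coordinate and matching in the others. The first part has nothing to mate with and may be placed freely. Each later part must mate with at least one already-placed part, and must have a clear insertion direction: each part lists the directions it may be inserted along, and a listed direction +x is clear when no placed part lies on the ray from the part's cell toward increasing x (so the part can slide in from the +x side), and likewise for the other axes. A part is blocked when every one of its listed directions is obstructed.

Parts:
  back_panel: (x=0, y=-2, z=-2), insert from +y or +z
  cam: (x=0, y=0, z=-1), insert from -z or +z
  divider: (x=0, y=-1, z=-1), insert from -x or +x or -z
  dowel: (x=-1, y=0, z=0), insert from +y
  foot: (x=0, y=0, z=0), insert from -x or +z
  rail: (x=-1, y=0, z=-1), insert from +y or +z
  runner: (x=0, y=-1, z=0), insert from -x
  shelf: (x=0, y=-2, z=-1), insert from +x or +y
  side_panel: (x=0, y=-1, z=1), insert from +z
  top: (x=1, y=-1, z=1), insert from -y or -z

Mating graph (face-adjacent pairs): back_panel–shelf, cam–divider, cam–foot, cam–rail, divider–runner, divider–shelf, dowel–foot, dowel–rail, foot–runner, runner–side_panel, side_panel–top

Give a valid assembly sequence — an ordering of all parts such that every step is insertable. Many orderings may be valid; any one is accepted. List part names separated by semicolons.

rail; cam; foot; runner; side_panel; divider; top; shelf; back_panel; dowel

1. rail@(-1, 0, -1) [+y clear] — {rail}
2. cam@(0, 0, -1) [-z clear] — {cam, rail}
3. foot@(0, 0, 0) [-x clear] — {cam, foot, rail}
4. runner@(0, -1, 0) [-x clear] — {cam, foot, rail, runner}
5. side_panel@(0, -1, 1) [+z clear] — {cam, foot, rail, runner, side_panel}
6. divider@(0, -1, -1) [-x clear] — {cam, divider, foot, rail, runner, side_panel}
7. top@(1, -1, 1) [-y clear] — {cam, divider, foot, rail, runner, side_panel, top}
8. shelf@(0, -2, -1) [+x clear] — {cam, divider, foot, rail, runner, shelf, side_panel, top}
9. back_panel@(0, -2, -2) [+y clear] — {back_panel, cam, divider, foot, rail, runner, shelf, side_panel, top}
10. dowel@(-1, 0, 0) [+y clear] — {back_panel, cam, divider, dowel, foot, rail, runner, shelf, side_panel, top}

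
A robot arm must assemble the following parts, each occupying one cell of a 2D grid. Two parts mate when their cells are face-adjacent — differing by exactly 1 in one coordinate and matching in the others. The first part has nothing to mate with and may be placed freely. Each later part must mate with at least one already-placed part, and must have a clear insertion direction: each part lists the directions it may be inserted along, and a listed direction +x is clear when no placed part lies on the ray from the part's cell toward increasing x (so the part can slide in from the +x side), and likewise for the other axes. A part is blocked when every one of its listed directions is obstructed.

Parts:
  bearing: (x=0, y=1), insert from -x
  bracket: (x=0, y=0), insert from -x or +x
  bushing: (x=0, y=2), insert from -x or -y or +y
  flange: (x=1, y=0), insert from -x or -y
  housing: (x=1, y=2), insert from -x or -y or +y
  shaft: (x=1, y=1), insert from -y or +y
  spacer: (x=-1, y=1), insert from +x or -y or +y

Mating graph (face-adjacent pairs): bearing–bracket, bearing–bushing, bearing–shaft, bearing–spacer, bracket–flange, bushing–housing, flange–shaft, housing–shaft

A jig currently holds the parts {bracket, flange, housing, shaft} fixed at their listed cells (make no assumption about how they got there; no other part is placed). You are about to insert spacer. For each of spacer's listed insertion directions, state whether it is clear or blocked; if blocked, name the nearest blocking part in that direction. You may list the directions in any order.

+x: blocked by shaft; +y: clear; -y: clear

+x: nearest on ray is shaft@(1, 1) ⇒ blocked
-y: ray from spacer(-1, 1) has no placed part ⇒ clear
+y: ray from spacer(-1, 1) has no placed part ⇒ clear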